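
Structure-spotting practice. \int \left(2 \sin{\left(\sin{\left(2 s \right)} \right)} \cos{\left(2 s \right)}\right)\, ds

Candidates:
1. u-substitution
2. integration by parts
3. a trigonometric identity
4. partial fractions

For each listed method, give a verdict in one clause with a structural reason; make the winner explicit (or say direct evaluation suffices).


Technique: u-substitution — the only nontrivial dependence routes through \sin{\left(2 s \right)}, whose derivative supplies the leftover factor up to a constant multiple — u = \sin{\left(2 s \right)} flattens it.
- u-substitution: applicable, and directly so.
- integration by parts: the nonconstant-polynomial-times-standard-kernel pattern (an exp, sine, cosine, or logarithm partner) is absent.
- a trigonometric identity: no even trigonometric power and no product of distinct frequencies to rewrite.
- partial fractions: there is no rational-function structure to decompose.


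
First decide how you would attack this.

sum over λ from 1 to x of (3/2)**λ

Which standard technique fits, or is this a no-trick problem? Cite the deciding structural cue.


Diagnosis: the geometric series formula — check a ratio of consecutive terms: it is 3/2, independent of the index, so the geometric formula closes the sum.


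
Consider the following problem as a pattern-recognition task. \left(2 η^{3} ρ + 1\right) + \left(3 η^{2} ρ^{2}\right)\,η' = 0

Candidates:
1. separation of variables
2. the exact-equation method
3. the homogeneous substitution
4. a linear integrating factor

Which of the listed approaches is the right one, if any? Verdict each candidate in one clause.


Verdict: the exact-equation method — because the two cross partials coincide, the form is conservative as written — recover its potential in (ρ, η).
- separation of variables — the two dependences are entangled, not a clean product of one-variable pieces.
- the exact-equation method: a fit — the right tool for this form.
- the homogeneous substitution — the ratio substitution does not collapse this equation.
- a linear integrating factor — the unknown enters nonlinearly (through a power, a denominator, or a transcendental function), which the linear integrating-factor recipe cannot absorb as-is — any repair would come from a preliminary substitution, not the factor.


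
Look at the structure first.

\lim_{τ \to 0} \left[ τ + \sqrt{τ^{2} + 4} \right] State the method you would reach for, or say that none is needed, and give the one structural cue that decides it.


Technique: no special technique — the expression is continuous at 0 — substitute and evaluate; no indeterminate form appears.


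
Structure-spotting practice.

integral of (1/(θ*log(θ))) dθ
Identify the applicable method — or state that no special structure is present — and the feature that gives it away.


Technique: u-substitution — collected, the integrand has one factor that is, up to a constant, the derivative of an inner expression the rest depends on — substitute for that inner expression.


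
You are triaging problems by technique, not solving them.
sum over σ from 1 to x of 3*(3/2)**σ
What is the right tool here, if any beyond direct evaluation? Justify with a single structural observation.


Technique: the geometric series formula — check a ratio of consecutive terms: it is 3/2, independent of the index, so the geometric formula closes the sum.


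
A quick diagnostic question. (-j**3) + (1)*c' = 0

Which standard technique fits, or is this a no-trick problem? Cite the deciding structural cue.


Technique: no special technique — with c absent the equation is not coupled at all: direct integration in j.


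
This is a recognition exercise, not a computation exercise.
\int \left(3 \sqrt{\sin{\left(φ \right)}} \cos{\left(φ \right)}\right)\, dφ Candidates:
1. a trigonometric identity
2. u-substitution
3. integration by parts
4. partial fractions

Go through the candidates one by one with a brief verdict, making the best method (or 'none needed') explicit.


Diagnosis: u-substitution — collected, the integrand has one factor that is, up to a constant, the derivative of an inner expression the rest depends on — substitute for that inner expression.
- a trigonometric identity: the trigonometric factor has no even power to reduce and no cross-frequency product to convert — the standard power-reduction and product-to-sum identities do not engage it.
- u-substitution: yes — fits the structure here.
- integration by parts: no split into a nonconstant polynomial times one of the standard kernels — exp, sine, or cosine of a linear argument, or a logarithm — applies here.
- partial fractions — there is no rational-function structure to decompose.


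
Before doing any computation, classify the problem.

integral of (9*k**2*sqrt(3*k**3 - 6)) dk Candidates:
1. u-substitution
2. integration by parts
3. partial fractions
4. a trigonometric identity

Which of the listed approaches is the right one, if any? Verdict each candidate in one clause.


Technique: u-substitution — a chain-rule shadow: 9*k**2 alongside a function of 3*k**3 - 6 means u = 3*k**3 - 6 unwinds the composition in one step.
- u-substitution: yes — fits the structure here.
- integration by parts: a polynomial factor is present, but its partner is not an exp, sine, or cosine of a degree-1 argument, nor a logarithm.
- partial fractions — the expression is not a ratio of polynomials that decomposes further.
- a trigonometric identity: no sine or cosine appears, so there is nothing for a trigonometric identity to act on.


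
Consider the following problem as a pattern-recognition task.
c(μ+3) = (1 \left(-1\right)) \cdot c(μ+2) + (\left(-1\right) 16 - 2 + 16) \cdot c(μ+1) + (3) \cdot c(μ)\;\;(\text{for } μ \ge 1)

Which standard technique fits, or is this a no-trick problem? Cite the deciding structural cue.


Verdict: the characteristic-root method — this is the constant-coefficient homogeneous case — the whole solution in μ reduces to a polynomial's roots.


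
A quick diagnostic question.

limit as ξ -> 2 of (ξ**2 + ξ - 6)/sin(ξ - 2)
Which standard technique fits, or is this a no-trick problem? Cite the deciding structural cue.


Diagnosis: l'Hôpital's rule (0/0) — plug in 2: top and bottom both hit zero, so differentiate each and retry. Expanding numerator and denominator to first order gives the same value — the rule automates exactly that.


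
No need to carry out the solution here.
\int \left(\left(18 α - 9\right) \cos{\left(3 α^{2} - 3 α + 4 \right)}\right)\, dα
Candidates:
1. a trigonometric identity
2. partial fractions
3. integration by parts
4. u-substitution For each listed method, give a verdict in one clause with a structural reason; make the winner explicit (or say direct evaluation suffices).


Technique: u-substitution — gathered as a product, the integrand carries the factor 18 α - 9 — up to a constant, the derivative of the inner expression 3 α^{2} - 3 α + 4 — so u = 3 α^{2} - 3 α + 4 collapses the integral.
- a trigonometric identity — the trigonometric factor has no even power to reduce and no cross-frequency product to convert — the standard power-reduction and product-to-sum identities do not engage it.
- partial fractions — there is no rational-function structure to decompose.
- integration by parts — the non-polynomial partner is not one of the parts kernels — exp, sine, or cosine with a degree-1 argument, or a logarithm.
- u-substitution: yes — fits the structure here.


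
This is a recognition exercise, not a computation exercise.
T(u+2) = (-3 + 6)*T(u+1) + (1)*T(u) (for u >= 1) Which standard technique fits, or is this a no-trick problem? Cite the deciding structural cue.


Diagnosis: the characteristic-root method — the recurrence is linear and homogeneous with constant coefficients, so the ansatz r^u turns it into a polynomial equation for r.


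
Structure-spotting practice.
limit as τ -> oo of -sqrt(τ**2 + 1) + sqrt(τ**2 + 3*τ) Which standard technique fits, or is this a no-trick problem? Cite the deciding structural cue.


Verdict: conjugate multiplication — the difference sqrt(τ**2 + 3*τ) - sqrt(τ**2 + 1) is an ∞ − ∞ stalemate; its conjugate partner breaks the tie.


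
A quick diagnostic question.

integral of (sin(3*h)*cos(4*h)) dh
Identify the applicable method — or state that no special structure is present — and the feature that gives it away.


Verdict: a trigonometric identity — two different frequencies multiply in sin(3*h)*cos(4*h); the product-to-sum formula separates them.


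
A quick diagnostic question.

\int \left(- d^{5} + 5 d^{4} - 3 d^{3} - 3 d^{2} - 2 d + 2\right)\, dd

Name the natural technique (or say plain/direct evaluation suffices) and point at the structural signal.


Diagnosis: no special technique — every term is a constant multiple of a power of d; term-wise power-rule integration needs no preliminary transformation.


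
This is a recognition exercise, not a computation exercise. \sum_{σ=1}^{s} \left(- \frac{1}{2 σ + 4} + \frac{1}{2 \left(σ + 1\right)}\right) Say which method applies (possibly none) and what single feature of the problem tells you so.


Method: telescoping — this sum is a zipper: each term contributes \frac{1}{2 \left(σ + 1\right)} and removes the next index's value, which the following term puts back, closing term by term.


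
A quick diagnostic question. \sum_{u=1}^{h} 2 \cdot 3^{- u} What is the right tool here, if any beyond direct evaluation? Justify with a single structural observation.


Diagnosis: the geometric series formula — consecutive terms stand in a fixed index-free ratio — the geometric sum formula closes it.


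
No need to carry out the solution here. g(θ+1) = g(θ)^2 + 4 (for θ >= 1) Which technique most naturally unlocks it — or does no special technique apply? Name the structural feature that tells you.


Method: no special technique — the sequence value feeds back through itself nonlinearly — linear superposition fails, and every superposition-based closed form fails with it.


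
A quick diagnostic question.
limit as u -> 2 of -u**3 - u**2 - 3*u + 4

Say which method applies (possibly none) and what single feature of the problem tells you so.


Best approach: no special technique — the expression is continuous at the evaluation point — substitute directly; no indeterminate form appears.


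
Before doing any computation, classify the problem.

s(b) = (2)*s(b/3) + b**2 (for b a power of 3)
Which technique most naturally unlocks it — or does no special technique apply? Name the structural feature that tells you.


Best approach: the master substitution — the call at b/3 makes this multiplicative recursion; the master-style substitution converts it to additive.


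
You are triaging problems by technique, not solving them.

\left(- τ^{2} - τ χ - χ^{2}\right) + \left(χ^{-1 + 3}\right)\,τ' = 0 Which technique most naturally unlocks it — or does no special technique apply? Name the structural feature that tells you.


Best approach: the homogeneous substitution — scaling χ and τ together leaves the slope fixed — it depends only on τ/χ, so substitute the ratio.


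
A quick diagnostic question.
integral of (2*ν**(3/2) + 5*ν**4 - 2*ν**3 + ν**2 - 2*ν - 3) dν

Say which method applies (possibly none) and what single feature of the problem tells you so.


Method: no special technique — every term is a constant multiple of a power of ν; term-wise power-rule integration needs no preliminary transformation.


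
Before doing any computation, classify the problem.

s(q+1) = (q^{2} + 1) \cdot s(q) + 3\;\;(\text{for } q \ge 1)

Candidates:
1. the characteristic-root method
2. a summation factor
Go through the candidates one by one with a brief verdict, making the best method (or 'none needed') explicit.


Method: a summation factor — with the index-dependent coefficient q^{2} + 1, dividing by the cumulative product turns the left side into a pure difference.
- the characteristic-root method — the coefficients change with the index, which the root method cannot absorb.
- a summation factor — yes — fits the structure here.


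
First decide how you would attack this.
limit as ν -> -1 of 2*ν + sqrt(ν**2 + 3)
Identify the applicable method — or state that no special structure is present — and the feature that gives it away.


Diagnosis: no special technique — no denominator vanishes and nothing blows up at -1: direct substitution is the whole computation.


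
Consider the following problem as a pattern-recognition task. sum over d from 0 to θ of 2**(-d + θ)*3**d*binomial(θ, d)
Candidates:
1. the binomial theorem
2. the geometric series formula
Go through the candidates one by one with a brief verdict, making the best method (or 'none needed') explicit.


Diagnosis: the binomial theorem — the summand is term d of a binomial expansion in 3 and 2; the whole sum is a single power.
- the binomial theorem — applicable, and directly so.
- the geometric series formula — the ratio of consecutive terms depends on the index.


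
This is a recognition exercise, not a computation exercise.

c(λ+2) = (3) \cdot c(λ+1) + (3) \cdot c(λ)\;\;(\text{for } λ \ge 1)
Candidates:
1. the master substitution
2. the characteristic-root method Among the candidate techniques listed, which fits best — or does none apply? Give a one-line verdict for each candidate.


Best approach: the characteristic-root method — this is the constant-coefficient homogeneous case — the whole solution in λ reduces to a polynomial's roots.
- the master substitution — there is no divide-the-index recursive argument.
- the characteristic-root method — applies; the problem has the shape this method handles.


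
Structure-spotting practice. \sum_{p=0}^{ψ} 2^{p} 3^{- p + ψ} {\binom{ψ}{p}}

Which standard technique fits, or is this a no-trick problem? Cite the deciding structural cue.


Technique: the binomial theorem — the summand is term p of a binomial expansion in 2 and 3; the whole sum is a single power.


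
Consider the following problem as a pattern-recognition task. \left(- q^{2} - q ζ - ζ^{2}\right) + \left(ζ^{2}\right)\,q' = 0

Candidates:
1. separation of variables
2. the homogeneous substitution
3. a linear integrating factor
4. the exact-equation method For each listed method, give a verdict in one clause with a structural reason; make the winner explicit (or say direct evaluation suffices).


Technique: the homogeneous substitution — solved for the derivative, the right side is unchanged under scaling ζ and q together — it depends only on the ratio q/ζ, so substitute a single ratio variable.
- separation of variables: no division isolates the independent variable from the unknown.
- the homogeneous substitution: applicable, and directly so.
- a linear integrating factor — the unknown enters nonlinearly (through a power, a denominator, or a transcendental function), which the linear integrating-factor recipe cannot absorb as-is — any repair would come from a preliminary substitution, not the factor.
- the exact-equation method — no potential function has this form as its differential, as written.


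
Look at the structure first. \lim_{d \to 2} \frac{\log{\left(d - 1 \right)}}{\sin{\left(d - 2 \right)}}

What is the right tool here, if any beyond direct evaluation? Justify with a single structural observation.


Diagnosis: l'Hôpital's rule (0/0) — the 0/0 form at 2 is the signature situation for l'Hôpital's rule. The standard small-argument limits would also carry it; the rule is the systematic route.


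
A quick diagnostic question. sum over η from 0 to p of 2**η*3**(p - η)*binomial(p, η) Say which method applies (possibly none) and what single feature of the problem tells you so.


Verdict: the binomial theorem — binomial(p, η) weighting matched powers of 2 and 3 is the expanded form of (2 + 3)^p — fold it back up.


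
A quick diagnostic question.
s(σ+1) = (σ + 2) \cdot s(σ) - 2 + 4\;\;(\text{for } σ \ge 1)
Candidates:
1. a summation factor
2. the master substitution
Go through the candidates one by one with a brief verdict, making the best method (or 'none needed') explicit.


Method: a summation factor — an index-dependent multiplier σ + 2 rules out characteristic roots; a summation factor converts it to a pure difference.
- a summation factor: yes — fits the structure here.
- the master substitution: no fixed divisor shrinks the index between calls.


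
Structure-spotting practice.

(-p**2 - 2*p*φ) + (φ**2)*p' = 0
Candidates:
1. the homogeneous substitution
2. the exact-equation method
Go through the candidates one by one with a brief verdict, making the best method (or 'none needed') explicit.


Technique: the homogeneous substitution — scaling φ and p together leaves the slope fixed — it depends only on p/φ, so substitute the ratio. Rearranged, this also fits the Bernoulli template directly; the homogeneous substitution reads the structure without the rearrangement.
- the homogeneous substitution — applies; the problem has the shape this method handles.
- the exact-equation method — the cross partial derivatives disagree, so no single potential exists.


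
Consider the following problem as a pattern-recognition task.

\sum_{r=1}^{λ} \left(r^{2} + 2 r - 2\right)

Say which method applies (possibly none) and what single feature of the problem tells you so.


Verdict: no special technique — Faulhaber territory: sum each constant-multiple power of r with its closed-form formula, no trick required.


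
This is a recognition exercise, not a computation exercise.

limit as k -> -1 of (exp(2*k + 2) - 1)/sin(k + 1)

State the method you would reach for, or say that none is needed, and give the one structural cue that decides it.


Best approach: l'Hôpital's rule (0/0) — plug in -1: top and bottom both hit zero, so differentiate each and retry. Expanding numerator and denominator to first order gives the same value — the rule automates exactly that.


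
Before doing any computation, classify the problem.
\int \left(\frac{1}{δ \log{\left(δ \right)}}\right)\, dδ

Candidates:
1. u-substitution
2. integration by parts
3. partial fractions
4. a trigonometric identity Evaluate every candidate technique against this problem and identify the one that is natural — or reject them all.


Method: u-substitution — collected, the integrand has one factor that is, up to a constant, the derivative of an inner expression the rest depends on — substitute for that inner expression.
- u-substitution: yes — fits the structure here.
- integration by parts — the nonconstant-polynomial-times-standard-kernel pattern (an exp, sine, cosine, or logarithm partner) is absent.
- partial fractions — the expression is not a ratio of polynomials that decomposes further.
- a trigonometric identity: with no trigonometric functions present, identity rewriting has no target.


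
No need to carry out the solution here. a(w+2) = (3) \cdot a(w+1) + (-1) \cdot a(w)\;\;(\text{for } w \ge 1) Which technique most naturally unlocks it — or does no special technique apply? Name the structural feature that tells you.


Diagnosis: the characteristic-root method — shift-invariance with fixed coefficients calls for exponential trials; the characteristic polynomial finds every r^w.


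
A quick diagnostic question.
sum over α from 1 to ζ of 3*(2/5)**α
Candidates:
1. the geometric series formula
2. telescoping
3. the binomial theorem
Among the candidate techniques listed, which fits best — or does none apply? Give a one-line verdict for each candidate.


Verdict: the geometric series formula — the ratio of consecutive terms is the constant 2/5, independent of the index — a geometric sum.
- the geometric series formula: applicable, and directly so.
- telescoping: as presented, consecutive terms share no shifted copy to cancel against — no rewrite is on display to change that.
- the binomial theorem — the terms lack the binomial-coefficient-weighted complementary-power pattern of an expansion.


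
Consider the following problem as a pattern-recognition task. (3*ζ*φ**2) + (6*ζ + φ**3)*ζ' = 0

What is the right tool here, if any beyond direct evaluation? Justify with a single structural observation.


Verdict: the exact-equation method — because the two cross partials coincide, the form is conservative as written — recover its potential in (φ, ζ).


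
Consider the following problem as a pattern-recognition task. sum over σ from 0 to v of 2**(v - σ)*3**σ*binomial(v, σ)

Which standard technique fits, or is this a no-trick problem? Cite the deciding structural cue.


Method: the binomial theorem — the binomial coefficients weight matched powers of 3 and 2, which is exactly the expansion of a binomial power.


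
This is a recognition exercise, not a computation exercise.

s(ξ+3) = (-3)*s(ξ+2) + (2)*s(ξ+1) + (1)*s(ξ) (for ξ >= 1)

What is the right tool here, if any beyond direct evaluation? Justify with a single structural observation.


Method: the characteristic-root method — try a geometric ansatz r^ξ: constant coefficients turn the recurrence into one polynomial equation in r.


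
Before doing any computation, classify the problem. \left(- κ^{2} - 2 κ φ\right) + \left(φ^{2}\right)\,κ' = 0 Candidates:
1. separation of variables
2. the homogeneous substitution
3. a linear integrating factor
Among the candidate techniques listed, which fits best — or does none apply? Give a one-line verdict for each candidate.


Diagnosis: the homogeneous substitution — the slope's numerator and denominator have matching total degree, so it depends only on κ/φ and the ratio substitution collapses it. This doubles as a Bernoulli equation in the unknown as written; the homogeneous route needs no setup at all.
- separation of variables: the two dependences are entangled, not a clean product of one-variable pieces.
- the homogeneous substitution — a fit — the right tool for this form.
- a linear integrating factor — a nonlinear term in the unknown puts this outside the integrating-factor template.


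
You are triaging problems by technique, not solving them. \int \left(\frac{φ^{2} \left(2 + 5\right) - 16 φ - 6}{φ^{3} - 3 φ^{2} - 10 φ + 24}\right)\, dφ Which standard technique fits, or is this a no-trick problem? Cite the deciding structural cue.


Best approach: partial fractions — with φ^{3} - 3 φ^{2} - 10 φ + 24 factorable and the degree on top strictly smaller, simple-fraction decomposition is immediate.


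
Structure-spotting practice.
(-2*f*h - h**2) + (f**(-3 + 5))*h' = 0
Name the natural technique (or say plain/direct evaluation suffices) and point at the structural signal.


Technique: the homogeneous substitution — the slope is degree-zero homogeneous: the ratio substitution v = h/f collapses it. This doubles as a Bernoulli equation in the unknown as written; the homogeneous route needs no setup at all.


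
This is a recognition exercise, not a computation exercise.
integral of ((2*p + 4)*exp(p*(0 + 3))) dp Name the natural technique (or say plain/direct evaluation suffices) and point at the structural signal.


Best approach: integration by parts — a polynomial factor 2*p + 4 multiplies exp(p*(0 + 3)); differentiating 2*p + 4 lowers its degree while exp(p*(0 + 3)) integrates cleanly, so parts wins.


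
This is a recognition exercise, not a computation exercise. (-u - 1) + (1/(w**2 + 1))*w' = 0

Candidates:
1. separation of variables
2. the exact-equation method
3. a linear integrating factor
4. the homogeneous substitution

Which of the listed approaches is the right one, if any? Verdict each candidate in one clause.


Technique: separation of variables — solved for the derivative, the right side splits multiplicatively into a function of each variable alone — divide and integrate each side.
- separation of variables: applicable, and directly so.
- the exact-equation method — with no real cross-dependence between the variables, the exact-equation machinery is a detour rather than the natural reading.
- a linear integrating factor — the unknown enters nonlinearly (through a power, a denominator, or a transcendental function), which the linear integrating-factor recipe cannot absorb as-is — any repair would come from a preliminary substitution, not the factor.
- the homogeneous substitution: the slope changes under joint rescaling, failing the degree-zero test.


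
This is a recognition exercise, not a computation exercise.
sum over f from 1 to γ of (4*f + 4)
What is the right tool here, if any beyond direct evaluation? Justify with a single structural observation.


Diagnosis: no special technique — every summand is a constant multiple of a power of f — apply the standard power-sum identities one degree at a time.


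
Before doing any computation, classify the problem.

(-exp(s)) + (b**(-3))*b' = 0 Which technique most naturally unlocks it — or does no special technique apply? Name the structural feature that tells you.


Method: separation of variables — solved for the derivative, the right side splits multiplicatively into a function of each variable alone — divide and integrate each side. An exactness check succeeds on this form as well — separation and the potential function arrive at the same answer, separation more directly.


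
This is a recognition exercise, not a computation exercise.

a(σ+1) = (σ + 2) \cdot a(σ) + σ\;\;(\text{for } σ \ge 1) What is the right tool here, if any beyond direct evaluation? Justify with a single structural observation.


Technique: a summation factor — one-term recursion with variable weight σ + 2 is solved by product normalization, not by root-finding.


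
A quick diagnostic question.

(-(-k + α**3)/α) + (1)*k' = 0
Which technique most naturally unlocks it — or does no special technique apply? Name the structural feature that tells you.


Verdict: a linear integrating factor — linear in the unknown with genuine forcing: multiply through by the exponential of the integrated coefficient and the left side closes into one derivative.


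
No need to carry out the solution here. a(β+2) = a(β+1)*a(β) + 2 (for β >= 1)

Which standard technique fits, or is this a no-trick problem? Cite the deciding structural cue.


Method: no special technique — the new term depends nonlinearly on the old ones, which disqualifies every superposition-based technique.


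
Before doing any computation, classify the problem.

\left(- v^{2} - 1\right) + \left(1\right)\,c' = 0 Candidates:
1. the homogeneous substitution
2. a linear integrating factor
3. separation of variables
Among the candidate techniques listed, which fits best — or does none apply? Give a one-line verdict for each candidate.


Best approach: no special technique — solved for the derivative, no c appears — this is antidifferentiation in v wearing ODE clothing.
- the homogeneous substitution: rescaling both variables together changes the slope, so no ratio substitution collapses it.
- a linear integrating factor: the linear template holds only trivially here (the unknown is absent, so the coefficient is zero) — the method is not the natural label.
- separation of variables: any separation here is vacuous (nothing depends on the unknown); direct integration is the honest label.


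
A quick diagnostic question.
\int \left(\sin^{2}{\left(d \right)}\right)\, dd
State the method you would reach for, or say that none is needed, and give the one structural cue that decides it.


Diagnosis: a trigonometric identity — the even exponent on \sin^{2}{\left(d \right)} signals one move: rewrite via cos of the doubled angle.


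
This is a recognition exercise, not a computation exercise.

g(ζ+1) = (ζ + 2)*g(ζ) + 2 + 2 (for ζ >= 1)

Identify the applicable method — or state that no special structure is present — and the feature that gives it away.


Best approach: a summation factor — first-order, linear, moving coefficient ζ + 2: the discrete analogue of an integrating factor handles it.


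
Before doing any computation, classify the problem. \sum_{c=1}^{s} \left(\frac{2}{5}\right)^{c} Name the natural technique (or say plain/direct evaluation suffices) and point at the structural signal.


Verdict: the geometric series formula — check a ratio of consecutive terms: it is \frac{2}{5}, independent of the index, so the geometric formula closes the sum.


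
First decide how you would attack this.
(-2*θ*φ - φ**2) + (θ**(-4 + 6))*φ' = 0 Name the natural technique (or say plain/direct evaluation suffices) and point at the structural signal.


Verdict: the homogeneous substitution — the slope's numerator and denominator share total degree; set v = φ/θ and the equation drops to separable form. Rearranged, this also fits the Bernoulli template directly; the homogeneous substitution reads the structure without the rearrangement.


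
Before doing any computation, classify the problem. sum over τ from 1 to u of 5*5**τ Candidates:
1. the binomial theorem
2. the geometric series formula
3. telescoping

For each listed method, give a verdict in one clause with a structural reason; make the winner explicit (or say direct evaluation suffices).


Method: the geometric series formula — consecutive terms stand in a fixed index-free ratio — the geometric sum formula closes it.
- the binomial theorem: the summand does not match any term pattern of an expanded binomial power.
- the geometric series formula: a fit — the right tool for this form.
- telescoping — neither a shifted-difference shape nor integer-spaced poles are present.


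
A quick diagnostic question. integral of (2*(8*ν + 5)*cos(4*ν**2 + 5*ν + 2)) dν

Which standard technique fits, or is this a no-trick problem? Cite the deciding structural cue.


Best approach: u-substitution — collected, the integrand has one factor that is, up to a constant, the derivative of an inner expression the rest depends on — substitute for that inner expression.


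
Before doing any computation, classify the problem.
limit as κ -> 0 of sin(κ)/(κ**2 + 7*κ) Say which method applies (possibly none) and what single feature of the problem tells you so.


Diagnosis: l'Hôpital's rule (0/0) — the 0/0 form at 0 is the signature situation for l'Hôpital's rule. Expanding numerator and denominator to first order gives the same value — the rule automates exactly that.


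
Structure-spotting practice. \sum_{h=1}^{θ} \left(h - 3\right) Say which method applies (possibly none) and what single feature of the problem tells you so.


Verdict: no special technique — recognize the absence of structure: constant-multiple powers of h summed plainly, no special method required.


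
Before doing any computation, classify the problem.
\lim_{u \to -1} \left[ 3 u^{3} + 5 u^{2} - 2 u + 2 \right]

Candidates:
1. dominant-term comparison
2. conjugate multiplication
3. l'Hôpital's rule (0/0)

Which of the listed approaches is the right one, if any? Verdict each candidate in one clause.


Best approach: no special technique — no denominator vanishes and nothing blows up at -1: direct substitution is the whole computation.
- dominant-term comparison: leading-power comparison does not apply to this form.
- conjugate multiplication: rationalization has no target — no divergent radical difference appears.
- l'Hôpital's rule (0/0): substituting the point produces a determinate value, not a 0 over 0 clash.


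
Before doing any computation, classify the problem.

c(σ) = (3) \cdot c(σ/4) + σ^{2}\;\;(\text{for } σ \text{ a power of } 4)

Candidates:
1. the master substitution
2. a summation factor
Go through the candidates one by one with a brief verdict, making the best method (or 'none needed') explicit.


Best approach: the master substitution — the argument shrinks by the factor 4, so measure the index on a logarithmic scale and the recursion becomes a shift.
- the master substitution: a fit — the right tool for this form.
- a summation factor: a divided-index call is outside the fixed-shift first-order family a summation factor normalizes.


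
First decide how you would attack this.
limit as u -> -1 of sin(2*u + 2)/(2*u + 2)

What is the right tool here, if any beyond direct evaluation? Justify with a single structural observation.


Best approach: l'Hôpital's rule (0/0) — numerator and denominator both vanish at -1 — a genuine 0/0 form, which is exactly when l'Hôpital applies. A first-order expansion at the point is an equally standard path; the rule packages it.


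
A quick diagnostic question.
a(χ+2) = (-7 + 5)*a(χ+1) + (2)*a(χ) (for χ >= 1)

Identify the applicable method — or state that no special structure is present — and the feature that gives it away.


Technique: the characteristic-root method — because shifting χ leaves the equation's coefficients unchanged, exponential trials reduce it to algebra.


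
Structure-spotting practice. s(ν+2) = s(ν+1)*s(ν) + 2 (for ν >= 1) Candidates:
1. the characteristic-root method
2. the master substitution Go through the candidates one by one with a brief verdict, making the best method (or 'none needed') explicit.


Method: no special technique — the recurrence is nonlinear in the sequence terms; no linear-recurrence method fits it as written — one iterates or studies it directly.
- the characteristic-root method: the recursion is nonlinear in the sequence values, so no linear-modes ansatz applies.
- the master substitution: with no divided-index recursive call, reindexing by powers of a base buys nothing.


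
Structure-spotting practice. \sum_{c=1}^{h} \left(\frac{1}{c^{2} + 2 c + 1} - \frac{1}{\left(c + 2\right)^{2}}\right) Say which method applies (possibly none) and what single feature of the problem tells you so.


Diagnosis: telescoping — the summand is \frac{1}{c^{2} + 2 c + 1} minus the same expression shifted by one, so consecutive terms cancel in pairs.


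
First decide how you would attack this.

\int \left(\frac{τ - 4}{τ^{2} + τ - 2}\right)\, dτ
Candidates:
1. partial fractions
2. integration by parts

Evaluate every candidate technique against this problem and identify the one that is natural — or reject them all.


Technique: partial fractions — once τ^{2} + τ - 2 is factored, each root contributes a simple-fraction term; integrate them one at a time.
- partial fractions — applicable, and directly so.
- integration by parts — the nonconstant-polynomial-times-standard-kernel pattern (an exp, sine, cosine, or logarithm partner) is absent.


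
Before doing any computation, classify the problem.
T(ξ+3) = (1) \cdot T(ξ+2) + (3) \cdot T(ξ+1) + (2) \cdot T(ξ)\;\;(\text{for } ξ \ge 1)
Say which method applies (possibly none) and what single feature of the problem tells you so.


Diagnosis: the characteristic-root method — because shifting ξ leaves the equation's coefficients unchanged, exponential trials reduce it to algebra.


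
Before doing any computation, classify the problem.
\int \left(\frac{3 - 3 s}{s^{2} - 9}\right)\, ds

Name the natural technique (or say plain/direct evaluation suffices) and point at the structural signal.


Technique: partial fractions — with s^{2} - 9 factorable and the degree on top strictly smaller, simple-fraction decomposition is immediate.


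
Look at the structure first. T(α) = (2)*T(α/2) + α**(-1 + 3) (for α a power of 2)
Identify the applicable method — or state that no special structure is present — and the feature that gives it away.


Best approach: the master substitution — treat m = log base 2 of α as the new clock: one recursion step advances m by one while α scales by 2.


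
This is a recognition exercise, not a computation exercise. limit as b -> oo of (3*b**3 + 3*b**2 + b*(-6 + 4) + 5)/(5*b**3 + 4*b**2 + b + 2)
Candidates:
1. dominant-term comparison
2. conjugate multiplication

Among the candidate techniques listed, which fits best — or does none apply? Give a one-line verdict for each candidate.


Verdict: dominant-term comparison — at large b only the top-degree terms survive; compare the leading terms and the limit falls out.
- dominant-term comparison — applies; the problem has the shape this method handles.
- conjugate multiplication: multiplying by a conjugate would not remove any indeterminacy here.


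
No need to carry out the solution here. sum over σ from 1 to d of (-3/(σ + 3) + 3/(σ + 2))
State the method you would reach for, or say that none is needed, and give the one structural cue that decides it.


Diagnosis: telescoping — the piece each term subtracts is 3/(σ + 2) advanced by one index, and it reappears with a plus sign leading the following term — the sum collapses to its boundary terms.


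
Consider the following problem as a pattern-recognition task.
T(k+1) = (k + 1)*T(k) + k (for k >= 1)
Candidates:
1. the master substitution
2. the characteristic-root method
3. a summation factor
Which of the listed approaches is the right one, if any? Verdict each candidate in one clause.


Technique: a summation factor — first-order linear but the coefficient k + 1 moves with the index — divide by the cumulative product and telescope.
- the master substitution — the recursive argument is a shift of the index, not a fixed fraction of it.
- the characteristic-root method: the coefficients vary with the index, breaking the constant-coefficient structure the method needs.
- a summation factor: applicable, and directly so.


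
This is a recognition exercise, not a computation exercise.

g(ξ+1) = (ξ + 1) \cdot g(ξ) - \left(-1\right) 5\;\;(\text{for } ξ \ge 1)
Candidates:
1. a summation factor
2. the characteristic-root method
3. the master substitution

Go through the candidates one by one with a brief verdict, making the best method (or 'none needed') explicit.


Best approach: a summation factor — with the index-dependent coefficient ξ + 1, dividing by the cumulative product turns the left side into a pure difference.
- a summation factor: yes, a natural case for it.
- the characteristic-root method — an index-dependent weight blocks the pure exponential ansatz.
- the master substitution: the recursion shifts the index rather than dividing it.


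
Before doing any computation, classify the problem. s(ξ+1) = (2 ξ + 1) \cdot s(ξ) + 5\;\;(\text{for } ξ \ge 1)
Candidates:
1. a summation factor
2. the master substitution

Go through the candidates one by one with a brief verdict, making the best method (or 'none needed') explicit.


Diagnosis: a summation factor — with the index-dependent coefficient 2 ξ + 1, dividing by the cumulative product turns the left side into a pure difference.
- a summation factor: yes, a natural case for it.
- the master substitution — the recursion steps by a constant offset, so exponential reindexing is pointless.


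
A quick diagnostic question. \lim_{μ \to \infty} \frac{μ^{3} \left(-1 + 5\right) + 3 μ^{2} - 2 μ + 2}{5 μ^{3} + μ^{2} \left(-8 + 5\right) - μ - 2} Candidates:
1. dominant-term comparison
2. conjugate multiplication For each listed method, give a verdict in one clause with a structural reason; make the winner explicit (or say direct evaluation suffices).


Technique: dominant-term comparison — divide through by the highest power of μ; every lower-order term dies and the dominant terms decide the limit.
- dominant-term comparison: applies; the problem has the shape this method handles.
- conjugate multiplication: multiplying by a conjugate would not remove any indeterminacy here.


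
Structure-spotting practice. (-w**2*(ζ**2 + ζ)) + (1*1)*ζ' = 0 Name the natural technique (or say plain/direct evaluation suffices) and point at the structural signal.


Method: separation of variables — separating collects all ζ-dependence with the derivative and leaves all w-dependence opposite: variables separate. Rearranged, this also fits the Bernoulli template directly; separation reads the product structure as given.
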